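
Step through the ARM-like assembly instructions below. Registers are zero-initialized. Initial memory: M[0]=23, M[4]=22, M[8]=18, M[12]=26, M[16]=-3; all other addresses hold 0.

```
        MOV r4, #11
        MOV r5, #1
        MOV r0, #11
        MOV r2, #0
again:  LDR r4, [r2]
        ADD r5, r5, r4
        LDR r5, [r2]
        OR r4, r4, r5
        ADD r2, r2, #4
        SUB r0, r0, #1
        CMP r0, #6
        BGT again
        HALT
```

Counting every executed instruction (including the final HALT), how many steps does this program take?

45

MOV r4, #11 → r4=11
MOV r5, #1 → r5=1
MOV r0, #11 → r0=11
MOV r2, #0 → r2=0
LDR r4, [r2] → r4=M[0]=23
ADD r5, r5, r4 → r5=1+23=24
LDR r5, [r2] → r5=M[0]=23
OR r4, r4, r5 → r4=23|23=23
ADD r2, r2, #4 → r2=0+4=4
SUB r0, r0, #1 → r0=11-1=10
CMP r0, #6  (cmp 10,6)
BGT again: taken
LDR r4, [r2] → r4=M[4]=22
ADD r5, r5, r4 → r5=23+22=45
LDR r5, [r2] → r5=M[4]=22
OR r4, r4, r5 → r4=22|22=22
ADD r2, r2, #4 → r2=4+4=8
SUB r0, r0, #1 → r0=10-1=9
CMP r0, #6  (cmp 9,6)
BGT again: taken
LDR r4, [r2] → r4=M[8]=18
ADD r5, r5, r4 → r5=22+18=40
LDR r5, [r2] → r5=M[8]=18
OR r4, r4, r5 → r4=18|18=18
ADD r2, r2, #4 → r2=8+4=12
SUB r0, r0, #1 → r0=9-1=8
CMP r0, #6  (cmp 8,6)
BGT again: taken
LDR r4, [r2] → r4=M[12]=26
ADD r5, r5, r4 → r5=18+26=44
LDR r5, [r2] → r5=M[12]=26
OR r4, r4, r5 → r4=26|26=26
ADD r2, r2, #4 → r2=12+4=16
SUB r0, r0, #1 → r0=8-1=7
CMP r0, #6  (cmp 7,6)
BGT again: taken
LDR r4, [r2] → r4=M[16]=-3
ADD r5, r5, r4 → r5=26+(-3)=23
LDR r5, [r2] → r5=M[16]=-3
OR r4, r4, r5 → r4=(-3)|(-3)=-3
ADD r2, r2, #4 → r2=16+4=20
SUB r0, r0, #1 → r0=7-1=6
CMP r0, #6  (cmp 6,6)
BGT again: not taken
halt.
Total executed instructions: 45.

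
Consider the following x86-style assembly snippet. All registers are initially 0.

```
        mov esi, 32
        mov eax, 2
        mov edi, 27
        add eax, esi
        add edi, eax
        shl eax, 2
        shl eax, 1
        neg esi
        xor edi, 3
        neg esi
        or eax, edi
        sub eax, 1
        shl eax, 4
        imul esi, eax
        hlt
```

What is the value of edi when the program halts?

mov esi, 32 → esi=32
mov eax, 2 → eax=2
mov edi, 27 → edi=27
add eax, esi → eax=2+32=34
add edi, eax → edi=27+34=61
shl eax, 2 → eax=34<<2=136
shl eax, 1 → eax=136<<1=272
neg esi → esi=-(32)=-32
xor edi, 3 → edi=61^3=62
neg esi → esi=-(-32)=32
or eax, edi → eax=272|62=318
sub eax, 1 → eax=318-1=317
shl eax, 4 → eax=317<<4=5072
imul esi, eax → esi=32*5072=162304
halt.

62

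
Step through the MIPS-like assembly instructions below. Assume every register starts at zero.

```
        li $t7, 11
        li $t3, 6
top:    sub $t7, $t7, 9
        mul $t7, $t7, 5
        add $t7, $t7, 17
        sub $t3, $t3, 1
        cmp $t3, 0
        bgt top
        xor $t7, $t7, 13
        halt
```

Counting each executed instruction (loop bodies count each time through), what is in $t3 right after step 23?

$t7=11
$t3=6
$t7=11-9=2
$t7=2*5=10
$t7=10+17=27
$t3=6-1=5
cmp $t3, 0  (cmp 5,0)
bgt top: taken
$t7=27-9=18
$t7=18*5=90
$t7=90+17=107
$t3=5-1=4
cmp $t3, 0  (cmp 4,0)
bgt top: taken
$t7=107-9=98
$t7=98*5=490
$t7=490+17=507
$t3=4-1=3
cmp $t3, 0  (cmp 3,0)
bgt top: taken
$t7=507-9=498
$t7=498*5=2490
$t7=2490+17=2507
After step 23: $t3 = 3.

3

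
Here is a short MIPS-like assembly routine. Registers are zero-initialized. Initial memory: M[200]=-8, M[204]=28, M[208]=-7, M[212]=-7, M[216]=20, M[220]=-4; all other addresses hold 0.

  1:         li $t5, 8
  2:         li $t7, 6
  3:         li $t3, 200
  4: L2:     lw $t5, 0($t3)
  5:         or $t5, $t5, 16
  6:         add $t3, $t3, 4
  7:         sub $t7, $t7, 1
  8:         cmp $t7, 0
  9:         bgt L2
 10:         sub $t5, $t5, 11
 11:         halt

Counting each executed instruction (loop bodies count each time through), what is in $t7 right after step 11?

$t5=8
$t7=6
$t3=200
$t5=M[200]=-8
$t5=(-8)|16=-8
$t3=200+4=204
$t7=6-1=5
cmp $t7, 0  (cmp 5,0)
bgt L2: taken
$t5=M[204]=28
$t5=28|16=28
After step 11: $t7 = 5.

5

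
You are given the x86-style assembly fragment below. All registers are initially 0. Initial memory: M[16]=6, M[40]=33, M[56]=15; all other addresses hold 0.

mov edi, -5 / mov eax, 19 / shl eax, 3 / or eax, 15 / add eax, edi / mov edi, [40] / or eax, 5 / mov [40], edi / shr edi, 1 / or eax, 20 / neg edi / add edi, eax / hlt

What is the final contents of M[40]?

after mov edi, -5: edi=-5
after mov eax, 19: eax=19
after shl eax, 3: eax=19<<3=152
after or eax, 15: eax=152|15=159
after add eax, edi: eax=159+(-5)=154
after mov edi, [40]: edi=M[40]=33
after or eax, 5: eax=154|5=159
mov [40], edi → M[40]=33
after shr edi, 1: edi=33>>1=16
after or eax, 20: eax=159|20=159
after neg edi: edi=-(16)=-16
after add edi, eax: edi=(-16)+159=143
halt.

33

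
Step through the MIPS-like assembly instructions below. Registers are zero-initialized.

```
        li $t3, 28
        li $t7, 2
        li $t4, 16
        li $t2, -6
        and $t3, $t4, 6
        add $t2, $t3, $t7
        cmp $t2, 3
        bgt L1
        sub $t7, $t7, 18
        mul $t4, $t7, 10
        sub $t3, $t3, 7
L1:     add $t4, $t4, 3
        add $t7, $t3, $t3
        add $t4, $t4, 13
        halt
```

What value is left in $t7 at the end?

$t3=28
$t7=2
$t4=16
$t2=-6
$t3=16&6=0
$t2=0+2=2
cmp $t2, 3  (cmp 2,3)
bgt L1: not taken
$t7=2-18=-16
$t4=(-16)*10=-160
$t3=0-7=-7
$t4=(-160)+3=-157
$t7=(-7)+(-7)=-14
$t4=(-157)+13=-144
halt.

-14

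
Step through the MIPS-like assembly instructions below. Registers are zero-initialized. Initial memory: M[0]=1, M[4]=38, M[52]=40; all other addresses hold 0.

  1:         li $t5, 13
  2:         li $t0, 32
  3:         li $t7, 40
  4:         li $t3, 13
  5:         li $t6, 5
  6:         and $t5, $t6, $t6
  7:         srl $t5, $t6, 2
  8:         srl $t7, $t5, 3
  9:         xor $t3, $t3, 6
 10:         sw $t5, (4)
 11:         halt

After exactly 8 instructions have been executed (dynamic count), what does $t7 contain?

after li $t5, 13: $t5=13
after li $t0, 32: $t0=32
after li $t7, 40: $t7=40
after li $t3, 13: $t3=13
after li $t6, 5: $t6=5
after and $t5, $t6, $t6: $t5=5&5=5
after srl $t5, $t6, 2: $t5=5>>2=1
after srl $t7, $t5, 3: $t7=1>>3=0
After step 8: $t7 = 0.

0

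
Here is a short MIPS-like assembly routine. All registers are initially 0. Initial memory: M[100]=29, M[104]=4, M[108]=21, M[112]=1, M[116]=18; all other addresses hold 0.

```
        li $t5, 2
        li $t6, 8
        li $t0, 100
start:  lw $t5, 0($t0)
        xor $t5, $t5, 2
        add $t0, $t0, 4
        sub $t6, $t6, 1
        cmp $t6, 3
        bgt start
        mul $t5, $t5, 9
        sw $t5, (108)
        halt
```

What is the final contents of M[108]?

144

after li $t5, 2: $t5=2
after li $t6, 8: $t6=8
after li $t0, 100: $t0=100
after lw $t5, 0($t0): $t5=M[100]=29
after xor $t5, $t5, 2: $t5=29^2=31
after add $t0, $t0, 4: $t0=100+4=104
after sub $t6, $t6, 1: $t6=8-1=7
cmp $t6, 3  (cmp 7,3)
bgt start: taken
after lw $t5, 0($t0): $t5=M[104]=4
after xor $t5, $t5, 2: $t5=4^2=6
after add $t0, $t0, 4: $t0=104+4=108
after sub $t6, $t6, 1: $t6=7-1=6
cmp $t6, 3  (cmp 6,3)
bgt start: taken
after lw $t5, 0($t0): $t5=M[108]=21
after xor $t5, $t5, 2: $t5=21^2=23
after add $t0, $t0, 4: $t0=108+4=112
after sub $t6, $t6, 1: $t6=6-1=5
cmp $t6, 3  (cmp 5,3)
bgt start: taken
after lw $t5, 0($t0): $t5=M[112]=1
after xor $t5, $t5, 2: $t5=1^2=3
after add $t0, $t0, 4: $t0=112+4=116
after sub $t6, $t6, 1: $t6=5-1=4
cmp $t6, 3  (cmp 4,3)
bgt start: taken
after lw $t5, 0($t0): $t5=M[116]=18
after xor $t5, $t5, 2: $t5=18^2=16
after add $t0, $t0, 4: $t0=116+4=120
after sub $t6, $t6, 1: $t6=4-1=3
cmp $t6, 3  (cmp 3,3)
bgt start: not taken
after mul $t5, $t5, 9: $t5=16*9=144
sw $t5, (108) → M[108]=144
halt.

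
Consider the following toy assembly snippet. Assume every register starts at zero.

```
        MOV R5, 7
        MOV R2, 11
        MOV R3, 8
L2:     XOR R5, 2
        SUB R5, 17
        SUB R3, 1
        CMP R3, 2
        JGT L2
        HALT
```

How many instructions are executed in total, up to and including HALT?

MOV R5, 7 → R5=7
MOV R2, 11 → R2=11
MOV R3, 8 → R3=8
XOR R5, 2 → R5=7^2=5
SUB R5, 17 → R5=5-17=-12
SUB R3, 1 → R3=8-1=7
CMP R3, 2  (cmp 7,2)
JGT L2: taken
XOR R5, 2 → R5=(-12)^2=-10
SUB R5, 17 → R5=(-10)-17=-27
SUB R3, 1 → R3=7-1=6
CMP R3, 2  (cmp 6,2)
JGT L2: taken
XOR R5, 2 → R5=(-27)^2=-25
SUB R5, 17 → R5=(-25)-17=-42
SUB R3, 1 → R3=6-1=5
CMP R3, 2  (cmp 5,2)
JGT L2: taken
XOR R5, 2 → R5=(-42)^2=-44
SUB R5, 17 → R5=(-44)-17=-61
SUB R3, 1 → R3=5-1=4
CMP R3, 2  (cmp 4,2)
JGT L2: taken
XOR R5, 2 → R5=(-61)^2=-63
SUB R5, 17 → R5=(-63)-17=-80
SUB R3, 1 → R3=4-1=3
CMP R3, 2  (cmp 3,2)
JGT L2: taken
XOR R5, 2 → R5=(-80)^2=-78
SUB R5, 17 → R5=(-78)-17=-95
SUB R3, 1 → R3=3-1=2
CMP R3, 2  (cmp 2,2)
JGT L2: not taken
halt.
Total executed instructions: 34.

34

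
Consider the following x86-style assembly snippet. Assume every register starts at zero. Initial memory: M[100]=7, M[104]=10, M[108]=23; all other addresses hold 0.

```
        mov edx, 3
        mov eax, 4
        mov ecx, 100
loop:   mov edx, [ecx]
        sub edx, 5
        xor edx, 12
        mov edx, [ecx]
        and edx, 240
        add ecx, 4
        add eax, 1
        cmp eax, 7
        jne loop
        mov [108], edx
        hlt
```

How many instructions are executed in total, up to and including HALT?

32

after mov edx, 3: edx=3
after mov eax, 4: eax=4
after mov ecx, 100: ecx=100
after mov edx, [ecx]: edx=M[100]=7
after sub edx, 5: edx=7-5=2
after xor edx, 12: edx=2^12=14
after mov edx, [ecx]: edx=M[100]=7
after and edx, 240: edx=7&240=0
after add ecx, 4: ecx=100+4=104
after add eax, 1: eax=4+1=5
cmp eax, 7  (cmp 5,7)
jne loop: taken
after mov edx, [ecx]: edx=M[104]=10
after sub edx, 5: edx=10-5=5
after xor edx, 12: edx=5^12=9
after mov edx, [ecx]: edx=M[104]=10
after and edx, 240: edx=10&240=0
after add ecx, 4: ecx=104+4=108
after add eax, 1: eax=5+1=6
cmp eax, 7  (cmp 6,7)
jne loop: taken
after mov edx, [ecx]: edx=M[108]=23
after sub edx, 5: edx=23-5=18
after xor edx, 12: edx=18^12=30
after mov edx, [ecx]: edx=M[108]=23
after and edx, 240: edx=23&240=16
after add ecx, 4: ecx=108+4=112
after add eax, 1: eax=6+1=7
cmp eax, 7  (cmp 7,7)
jne loop: not taken
mov [108], edx → M[108]=16
halt.
Total executed instructions: 32.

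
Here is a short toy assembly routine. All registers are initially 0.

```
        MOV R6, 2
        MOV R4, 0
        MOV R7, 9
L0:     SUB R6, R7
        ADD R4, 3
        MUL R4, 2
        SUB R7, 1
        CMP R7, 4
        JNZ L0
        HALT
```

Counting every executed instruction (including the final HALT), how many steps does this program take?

MOV R6, 2 → R6=2
MOV R4, 0 → R4=0
MOV R7, 9 → R7=9
SUB R6, R7 → R6=2-9=-7
ADD R4, 3 → R4=0+3=3
MUL R4, 2 → R4=3*2=6
SUB R7, 1 → R7=9-1=8
CMP R7, 4  (cmp 8,4)
JNZ L0: taken
SUB R6, R7 → R6=(-7)-8=-15
ADD R4, 3 → R4=6+3=9
MUL R4, 2 → R4=9*2=18
SUB R7, 1 → R7=8-1=7
CMP R7, 4  (cmp 7,4)
JNZ L0: taken
SUB R6, R7 → R6=(-15)-7=-22
ADD R4, 3 → R4=18+3=21
MUL R4, 2 → R4=21*2=42
SUB R7, 1 → R7=7-1=6
CMP R7, 4  (cmp 6,4)
JNZ L0: taken
SUB R6, R7 → R6=(-22)-6=-28
ADD R4, 3 → R4=42+3=45
MUL R4, 2 → R4=45*2=90
SUB R7, 1 → R7=6-1=5
CMP R7, 4  (cmp 5,4)
JNZ L0: taken
SUB R6, R7 → R6=(-28)-5=-33
ADD R4, 3 → R4=90+3=93
MUL R4, 2 → R4=93*2=186
SUB R7, 1 → R7=5-1=4
CMP R7, 4  (cmp 4,4)
JNZ L0: not taken
halt.
Total executed instructions: 34.

34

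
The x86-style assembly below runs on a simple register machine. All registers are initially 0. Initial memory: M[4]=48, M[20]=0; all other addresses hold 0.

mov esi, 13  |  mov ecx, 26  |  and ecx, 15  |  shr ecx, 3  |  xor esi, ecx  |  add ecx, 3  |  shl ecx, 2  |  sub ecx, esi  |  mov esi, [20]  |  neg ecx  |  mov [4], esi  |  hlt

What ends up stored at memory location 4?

esi=13
ecx=26
ecx=26&15=10
ecx=10>>3=1
esi=13^1=12
ecx=1+3=4
ecx=4<<2=16
ecx=16-12=4
esi=M[20]=0
ecx=-(4)=-4
mov [4], esi → M[4]=0
halt.

0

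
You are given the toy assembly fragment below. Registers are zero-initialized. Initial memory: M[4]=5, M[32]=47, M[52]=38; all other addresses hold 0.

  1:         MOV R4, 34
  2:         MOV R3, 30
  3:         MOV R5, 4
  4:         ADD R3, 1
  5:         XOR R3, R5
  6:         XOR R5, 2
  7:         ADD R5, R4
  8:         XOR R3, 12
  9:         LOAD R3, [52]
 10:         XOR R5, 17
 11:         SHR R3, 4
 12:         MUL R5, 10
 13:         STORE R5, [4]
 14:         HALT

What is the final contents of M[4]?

570

MOV R4, 34 → R4=34
MOV R3, 30 → R3=30
MOV R5, 4 → R5=4
ADD R3, 1 → R3=30+1=31
XOR R3, R5 → R3=31^4=27
XOR R5, 2 → R5=4^2=6
ADD R5, R4 → R5=6+34=40
XOR R3, 12 → R3=27^12=23
LOAD R3, [52] → R3=M[52]=38
XOR R5, 17 → R5=40^17=57
SHR R3, 4 → R3=38>>4=2
MUL R5, 10 → R5=57*10=570
STORE R5, [4] → M[4]=570
halt.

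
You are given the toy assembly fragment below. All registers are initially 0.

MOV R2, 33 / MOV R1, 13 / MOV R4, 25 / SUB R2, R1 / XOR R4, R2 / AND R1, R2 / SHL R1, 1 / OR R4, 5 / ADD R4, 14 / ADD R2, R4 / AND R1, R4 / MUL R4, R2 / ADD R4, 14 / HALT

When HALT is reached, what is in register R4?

after MOV R2, 33: R2=33
after MOV R1, 13: R1=13
after MOV R4, 25: R4=25
after SUB R2, R1: R2=33-13=20
after XOR R4, R2: R4=25^20=13
after AND R1, R2: R1=13&20=4
after SHL R1, 1: R1=4<<1=8
after OR R4, 5: R4=13|5=13
after ADD R4, 14: R4=13+14=27
after ADD R2, R4: R2=20+27=47
after AND R1, R4: R1=8&27=8
after MUL R4, R2: R4=27*47=1269
after ADD R4, 14: R4=1269+14=1283
halt.

1283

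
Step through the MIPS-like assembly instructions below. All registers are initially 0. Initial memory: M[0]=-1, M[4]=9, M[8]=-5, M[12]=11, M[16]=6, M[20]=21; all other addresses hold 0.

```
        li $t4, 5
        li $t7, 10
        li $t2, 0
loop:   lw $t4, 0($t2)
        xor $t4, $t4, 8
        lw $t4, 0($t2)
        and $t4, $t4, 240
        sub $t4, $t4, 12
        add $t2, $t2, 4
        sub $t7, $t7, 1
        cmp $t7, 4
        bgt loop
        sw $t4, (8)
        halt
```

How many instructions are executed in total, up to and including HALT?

59

after li $t4, 5: $t4=5
after li $t7, 10: $t7=10
after li $t2, 0: $t2=0
after lw $t4, 0($t2): $t4=M[0]=-1
after xor $t4, $t4, 8: $t4=(-1)^8=-9
after lw $t4, 0($t2): $t4=M[0]=-1
after and $t4, $t4, 240: $t4=(-1)&240=240
after sub $t4, $t4, 12: $t4=240-12=228
after add $t2, $t2, 4: $t2=0+4=4
after sub $t7, $t7, 1: $t7=10-1=9
cmp $t7, 4  (cmp 9,4)
bgt loop: taken
after lw $t4, 0($t2): $t4=M[4]=9
after xor $t4, $t4, 8: $t4=9^8=1
after lw $t4, 0($t2): $t4=M[4]=9
after and $t4, $t4, 240: $t4=9&240=0
after sub $t4, $t4, 12: $t4=0-12=-12
after add $t2, $t2, 4: $t2=4+4=8
after sub $t7, $t7, 1: $t7=9-1=8
cmp $t7, 4  (cmp 8,4)
bgt loop: taken
after lw $t4, 0($t2): $t4=M[8]=-5
after xor $t4, $t4, 8: $t4=(-5)^8=-13
after lw $t4, 0($t2): $t4=M[8]=-5
after and $t4, $t4, 240: $t4=(-5)&240=240
after sub $t4, $t4, 12: $t4=240-12=228
after add $t2, $t2, 4: $t2=8+4=12
after sub $t7, $t7, 1: $t7=8-1=7
cmp $t7, 4  (cmp 7,4)
bgt loop: taken
after lw $t4, 0($t2): $t4=M[12]=11
after xor $t4, $t4, 8: $t4=11^8=3
after lw $t4, 0($t2): $t4=M[12]=11
after and $t4, $t4, 240: $t4=11&240=0
after sub $t4, $t4, 12: $t4=0-12=-12
after add $t2, $t2, 4: $t2=12+4=16
after sub $t7, $t7, 1: $t7=7-1=6
cmp $t7, 4  (cmp 6,4)
bgt loop: taken
after lw $t4, 0($t2): $t4=M[16]=6
after xor $t4, $t4, 8: $t4=6^8=14
after lw $t4, 0($t2): $t4=M[16]=6
after and $t4, $t4, 240: $t4=6&240=0
after sub $t4, $t4, 12: $t4=0-12=-12
after add $t2, $t2, 4: $t2=16+4=20
after sub $t7, $t7, 1: $t7=6-1=5
cmp $t7, 4  (cmp 5,4)
bgt loop: taken
after lw $t4, 0($t2): $t4=M[20]=21
after xor $t4, $t4, 8: $t4=21^8=29
after lw $t4, 0($t2): $t4=M[20]=21
after and $t4, $t4, 240: $t4=21&240=16
after sub $t4, $t4, 12: $t4=16-12=4
after add $t2, $t2, 4: $t2=20+4=24
after sub $t7, $t7, 1: $t7=5-1=4
cmp $t7, 4  (cmp 4,4)
bgt loop: not taken
sw $t4, (8) → M[8]=4
halt.
Total executed instructions: 59.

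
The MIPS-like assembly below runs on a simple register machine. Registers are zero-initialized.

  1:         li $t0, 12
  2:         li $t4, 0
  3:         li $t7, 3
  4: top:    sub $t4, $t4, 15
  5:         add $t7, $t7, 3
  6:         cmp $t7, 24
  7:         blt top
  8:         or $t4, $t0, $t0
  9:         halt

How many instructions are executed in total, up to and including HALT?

li $t0, 12 → $t0=12
li $t4, 0 → $t4=0
li $t7, 3 → $t7=3
sub $t4, $t4, 15 → $t4=0-15=-15
add $t7, $t7, 3 → $t7=3+3=6
cmp $t7, 24  (cmp 6,24)
blt top: taken
sub $t4, $t4, 15 → $t4=(-15)-15=-30
add $t7, $t7, 3 → $t7=6+3=9
cmp $t7, 24  (cmp 9,24)
blt top: taken
sub $t4, $t4, 15 → $t4=(-30)-15=-45
add $t7, $t7, 3 → $t7=9+3=12
cmp $t7, 24  (cmp 12,24)
blt top: taken
sub $t4, $t4, 15 → $t4=(-45)-15=-60
add $t7, $t7, 3 → $t7=12+3=15
cmp $t7, 24  (cmp 15,24)
blt top: taken
sub $t4, $t4, 15 → $t4=(-60)-15=-75
add $t7, $t7, 3 → $t7=15+3=18
cmp $t7, 24  (cmp 18,24)
blt top: taken
sub $t4, $t4, 15 → $t4=(-75)-15=-90
add $t7, $t7, 3 → $t7=18+3=21
cmp $t7, 24  (cmp 21,24)
blt top: taken
sub $t4, $t4, 15 → $t4=(-90)-15=-105
add $t7, $t7, 3 → $t7=21+3=24
cmp $t7, 24  (cmp 24,24)
blt top: not taken
or $t4, $t0, $t0 → $t4=12|12=12
halt.
Total executed instructions: 33.

33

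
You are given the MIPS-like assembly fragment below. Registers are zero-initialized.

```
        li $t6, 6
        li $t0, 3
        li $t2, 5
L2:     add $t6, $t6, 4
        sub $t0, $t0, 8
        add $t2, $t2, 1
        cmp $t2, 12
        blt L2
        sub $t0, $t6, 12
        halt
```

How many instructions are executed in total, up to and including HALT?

40

li $t6, 6 → $t6=6
li $t0, 3 → $t0=3
li $t2, 5 → $t2=5
add $t6, $t6, 4 → $t6=6+4=10
sub $t0, $t0, 8 → $t0=3-8=-5
add $t2, $t2, 1 → $t2=5+1=6
cmp $t2, 12  (cmp 6,12)
blt L2: taken
add $t6, $t6, 4 → $t6=10+4=14
sub $t0, $t0, 8 → $t0=(-5)-8=-13
add $t2, $t2, 1 → $t2=6+1=7
cmp $t2, 12  (cmp 7,12)
blt L2: taken
add $t6, $t6, 4 → $t6=14+4=18
sub $t0, $t0, 8 → $t0=(-13)-8=-21
add $t2, $t2, 1 → $t2=7+1=8
cmp $t2, 12  (cmp 8,12)
blt L2: taken
add $t6, $t6, 4 → $t6=18+4=22
sub $t0, $t0, 8 → $t0=(-21)-8=-29
add $t2, $t2, 1 → $t2=8+1=9
cmp $t2, 12  (cmp 9,12)
blt L2: taken
add $t6, $t6, 4 → $t6=22+4=26
sub $t0, $t0, 8 → $t0=(-29)-8=-37
add $t2, $t2, 1 → $t2=9+1=10
cmp $t2, 12  (cmp 10,12)
blt L2: taken
add $t6, $t6, 4 → $t6=26+4=30
sub $t0, $t0, 8 → $t0=(-37)-8=-45
add $t2, $t2, 1 → $t2=10+1=11
cmp $t2, 12  (cmp 11,12)
blt L2: taken
add $t6, $t6, 4 → $t6=30+4=34
sub $t0, $t0, 8 → $t0=(-45)-8=-53
add $t2, $t2, 1 → $t2=11+1=12
cmp $t2, 12  (cmp 12,12)
blt L2: not taken
sub $t0, $t6, 12 → $t0=34-12=22
halt.
Total executed instructions: 40.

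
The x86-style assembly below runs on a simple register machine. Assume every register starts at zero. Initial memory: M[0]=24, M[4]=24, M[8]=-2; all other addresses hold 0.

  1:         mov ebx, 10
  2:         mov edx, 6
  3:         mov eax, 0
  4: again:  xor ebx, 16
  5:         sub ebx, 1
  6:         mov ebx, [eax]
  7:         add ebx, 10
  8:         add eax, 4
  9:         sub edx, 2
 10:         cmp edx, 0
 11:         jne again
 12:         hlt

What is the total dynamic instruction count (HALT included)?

ebx=10
edx=6
eax=0
ebx=10^16=26
ebx=26-1=25
ebx=M[0]=24
ebx=24+10=34
eax=0+4=4
edx=6-2=4
cmp edx, 0  (cmp 4,0)
jne again: taken
ebx=34^16=50
ebx=50-1=49
ebx=M[4]=24
ebx=24+10=34
eax=4+4=8
edx=4-2=2
cmp edx, 0  (cmp 2,0)
jne again: taken
ebx=34^16=50
ebx=50-1=49
ebx=M[8]=-2
ebx=(-2)+10=8
eax=8+4=12
edx=2-2=0
cmp edx, 0  (cmp 0,0)
jne again: not taken
halt.
Total executed instructions: 28.

28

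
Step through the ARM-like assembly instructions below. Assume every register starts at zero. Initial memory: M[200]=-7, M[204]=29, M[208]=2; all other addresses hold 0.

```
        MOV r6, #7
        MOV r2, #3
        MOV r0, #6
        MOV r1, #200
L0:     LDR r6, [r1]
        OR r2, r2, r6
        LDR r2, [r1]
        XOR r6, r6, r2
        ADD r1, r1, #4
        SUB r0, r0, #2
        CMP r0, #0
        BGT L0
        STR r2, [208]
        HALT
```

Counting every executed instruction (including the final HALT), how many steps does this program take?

30

r6=7
r2=3
r0=6
r1=200
r6=M[200]=-7
r2=3|(-7)=-5
r2=M[200]=-7
r6=(-7)^(-7)=0
r1=200+4=204
r0=6-2=4
CMP r0, #0  (cmp 4,0)
BGT L0: taken
r6=M[204]=29
r2=(-7)|29=-3
r2=M[204]=29
r6=29^29=0
r1=204+4=208
r0=4-2=2
CMP r0, #0  (cmp 2,0)
BGT L0: taken
r6=M[208]=2
r2=29|2=31
r2=M[208]=2
r6=2^2=0
r1=208+4=212
r0=2-2=0
CMP r0, #0  (cmp 0,0)
BGT L0: not taken
STR r2, [208] → M[208]=2
halt.
Total executed instructions: 30.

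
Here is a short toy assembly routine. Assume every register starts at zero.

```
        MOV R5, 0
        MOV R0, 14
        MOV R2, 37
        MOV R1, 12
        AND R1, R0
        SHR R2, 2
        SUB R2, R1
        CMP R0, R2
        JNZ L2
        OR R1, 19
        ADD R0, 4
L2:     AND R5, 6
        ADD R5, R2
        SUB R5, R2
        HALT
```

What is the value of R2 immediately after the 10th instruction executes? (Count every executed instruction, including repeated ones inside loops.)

-3

R5=0
R0=14
R2=37
R1=12
R1=12&14=12
R2=37>>2=9
R2=9-12=-3
CMP R0, R2  (cmp 14,-3)
JNZ L2: taken
R5=0&6=0
After step 10: R2 = -3.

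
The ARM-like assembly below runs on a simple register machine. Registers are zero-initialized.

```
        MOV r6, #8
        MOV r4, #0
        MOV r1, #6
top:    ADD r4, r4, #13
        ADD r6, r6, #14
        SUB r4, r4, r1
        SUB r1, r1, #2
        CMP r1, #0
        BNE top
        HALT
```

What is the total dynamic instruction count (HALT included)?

after MOV r6, #8: r6=8
after MOV r4, #0: r4=0
after MOV r1, #6: r1=6
after ADD r4, r4, #13: r4=0+13=13
after ADD r6, r6, #14: r6=8+14=22
after SUB r4, r4, r1: r4=13-6=7
after SUB r1, r1, #2: r1=6-2=4
CMP r1, #0  (cmp 4,0)
BNE top: taken
after ADD r4, r4, #13: r4=7+13=20
after ADD r6, r6, #14: r6=22+14=36
after SUB r4, r4, r1: r4=20-4=16
after SUB r1, r1, #2: r1=4-2=2
CMP r1, #0  (cmp 2,0)
BNE top: taken
after ADD r4, r4, #13: r4=16+13=29
after ADD r6, r6, #14: r6=36+14=50
after SUB r4, r4, r1: r4=29-2=27
after SUB r1, r1, #2: r1=2-2=0
CMP r1, #0  (cmp 0,0)
BNE top: not taken
halt.
Total executed instructions: 22.

22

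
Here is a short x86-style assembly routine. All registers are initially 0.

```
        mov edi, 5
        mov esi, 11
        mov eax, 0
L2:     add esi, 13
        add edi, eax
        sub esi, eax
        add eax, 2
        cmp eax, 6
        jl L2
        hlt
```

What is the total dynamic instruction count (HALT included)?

edi=5
esi=11
eax=0
esi=11+13=24
edi=5+0=5
esi=24-0=24
eax=0+2=2
cmp eax, 6  (cmp 2,6)
jl L2: taken
esi=24+13=37
edi=5+2=7
esi=37-2=35
eax=2+2=4
cmp eax, 6  (cmp 4,6)
jl L2: taken
esi=35+13=48
edi=7+4=11
esi=48-4=44
eax=4+2=6
cmp eax, 6  (cmp 6,6)
jl L2: not taken
halt.
Total executed instructions: 22.

22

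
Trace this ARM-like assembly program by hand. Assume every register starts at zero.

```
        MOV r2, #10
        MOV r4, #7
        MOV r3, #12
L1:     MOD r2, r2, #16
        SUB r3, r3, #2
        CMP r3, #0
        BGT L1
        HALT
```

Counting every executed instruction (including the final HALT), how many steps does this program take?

28

after MOV r2, #10: r2=10
after MOV r4, #7: r4=7
after MOV r3, #12: r3=12
after MOD r2, r2, #16: r2=10%16=10
after SUB r3, r3, #2: r3=12-2=10
CMP r3, #0  (cmp 10,0)
BGT L1: taken
after MOD r2, r2, #16: r2=10%16=10
after SUB r3, r3, #2: r3=10-2=8
CMP r3, #0  (cmp 8,0)
BGT L1: taken
after MOD r2, r2, #16: r2=10%16=10
after SUB r3, r3, #2: r3=8-2=6
CMP r3, #0  (cmp 6,0)
BGT L1: taken
after MOD r2, r2, #16: r2=10%16=10
after SUB r3, r3, #2: r3=6-2=4
CMP r3, #0  (cmp 4,0)
BGT L1: taken
after MOD r2, r2, #16: r2=10%16=10
after SUB r3, r3, #2: r3=4-2=2
CMP r3, #0  (cmp 2,0)
BGT L1: taken
after MOD r2, r2, #16: r2=10%16=10
after SUB r3, r3, #2: r3=2-2=0
CMP r3, #0  (cmp 0,0)
BGT L1: not taken
halt.
Total executed instructions: 28.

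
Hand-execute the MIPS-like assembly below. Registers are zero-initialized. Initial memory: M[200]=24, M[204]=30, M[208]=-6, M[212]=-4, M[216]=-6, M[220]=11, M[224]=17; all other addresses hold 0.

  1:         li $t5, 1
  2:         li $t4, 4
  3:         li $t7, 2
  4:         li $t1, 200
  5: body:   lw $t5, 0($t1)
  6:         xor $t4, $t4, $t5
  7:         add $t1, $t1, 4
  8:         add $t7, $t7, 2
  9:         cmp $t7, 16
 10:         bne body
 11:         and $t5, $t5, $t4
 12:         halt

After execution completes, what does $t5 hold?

0

$t5=1
$t4=4
$t7=2
$t1=200
$t5=M[200]=24
$t4=4^24=28
$t1=200+4=204
$t7=2+2=4
cmp $t7, 16  (cmp 4,16)
bne body: taken
$t5=M[204]=30
$t4=28^30=2
$t1=204+4=208
$t7=4+2=6
cmp $t7, 16  (cmp 6,16)
bne body: taken
$t5=M[208]=-6
$t4=2^(-6)=-8
$t1=208+4=212
$t7=6+2=8
cmp $t7, 16  (cmp 8,16)
bne body: taken
$t5=M[212]=-4
$t4=(-8)^(-4)=4
$t1=212+4=216
$t7=8+2=10
cmp $t7, 16  (cmp 10,16)
bne body: taken
$t5=M[216]=-6
$t4=4^(-6)=-2
$t1=216+4=220
$t7=10+2=12
cmp $t7, 16  (cmp 12,16)
bne body: taken
$t5=M[220]=11
$t4=(-2)^11=-11
$t1=220+4=224
$t7=12+2=14
cmp $t7, 16  (cmp 14,16)
bne body: taken
$t5=M[224]=17
$t4=(-11)^17=-28
$t1=224+4=228
$t7=14+2=16
cmp $t7, 16  (cmp 16,16)
bne body: not taken
$t5=17&(-28)=0
halt.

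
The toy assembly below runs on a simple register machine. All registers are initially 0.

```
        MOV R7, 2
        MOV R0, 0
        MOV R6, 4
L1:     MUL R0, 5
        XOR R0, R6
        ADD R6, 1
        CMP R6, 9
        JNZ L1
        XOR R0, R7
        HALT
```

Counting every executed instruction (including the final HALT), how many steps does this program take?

R7=2
R0=0
R6=4
R0=0*5=0
R0=0^4=4
R6=4+1=5
CMP R6, 9  (cmp 5,9)
JNZ L1: taken
R0=4*5=20
R0=20^5=17
R6=5+1=6
CMP R6, 9  (cmp 6,9)
JNZ L1: taken
R0=17*5=85
R0=85^6=83
R6=6+1=7
CMP R6, 9  (cmp 7,9)
JNZ L1: taken
R0=83*5=415
R0=415^7=408
R6=7+1=8
CMP R6, 9  (cmp 8,9)
JNZ L1: taken
R0=408*5=2040
R0=2040^8=2032
R6=8+1=9
CMP R6, 9  (cmp 9,9)
JNZ L1: not taken
R0=2032^2=2034
halt.
Total executed instructions: 30.

30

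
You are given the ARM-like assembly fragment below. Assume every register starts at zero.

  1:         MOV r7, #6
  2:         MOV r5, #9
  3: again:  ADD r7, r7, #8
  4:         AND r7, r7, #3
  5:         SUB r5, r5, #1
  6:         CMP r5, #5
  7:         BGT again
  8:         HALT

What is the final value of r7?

2

r7=6
r5=9
r7=6+8=14
r7=14&3=2
r5=9-1=8
CMP r5, #5  (cmp 8,5)
BGT again: taken
r7=2+8=10
r7=10&3=2
r5=8-1=7
CMP r5, #5  (cmp 7,5)
BGT again: taken
r7=2+8=10
r7=10&3=2
r5=7-1=6
CMP r5, #5  (cmp 6,5)
BGT again: taken
r7=2+8=10
r7=10&3=2
r5=6-1=5
CMP r5, #5  (cmp 5,5)
BGT again: not taken
halt.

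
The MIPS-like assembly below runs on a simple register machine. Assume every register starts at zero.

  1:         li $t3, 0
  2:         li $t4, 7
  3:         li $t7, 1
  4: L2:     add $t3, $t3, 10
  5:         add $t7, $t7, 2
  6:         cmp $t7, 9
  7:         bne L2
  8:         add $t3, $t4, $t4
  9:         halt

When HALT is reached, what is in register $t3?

14

li $t3, 0 → $t3=0
li $t4, 7 → $t4=7
li $t7, 1 → $t7=1
add $t3, $t3, 10 → $t3=0+10=10
add $t7, $t7, 2 → $t7=1+2=3
cmp $t7, 9  (cmp 3,9)
bne L2: taken
add $t3, $t3, 10 → $t3=10+10=20
add $t7, $t7, 2 → $t7=3+2=5
cmp $t7, 9  (cmp 5,9)
bne L2: taken
add $t3, $t3, 10 → $t3=20+10=30
add $t7, $t7, 2 → $t7=5+2=7
cmp $t7, 9  (cmp 7,9)
bne L2: taken
add $t3, $t3, 10 → $t3=30+10=40
add $t7, $t7, 2 → $t7=7+2=9
cmp $t7, 9  (cmp 9,9)
bne L2: not taken
add $t3, $t4, $t4 → $t3=7+7=14
halt.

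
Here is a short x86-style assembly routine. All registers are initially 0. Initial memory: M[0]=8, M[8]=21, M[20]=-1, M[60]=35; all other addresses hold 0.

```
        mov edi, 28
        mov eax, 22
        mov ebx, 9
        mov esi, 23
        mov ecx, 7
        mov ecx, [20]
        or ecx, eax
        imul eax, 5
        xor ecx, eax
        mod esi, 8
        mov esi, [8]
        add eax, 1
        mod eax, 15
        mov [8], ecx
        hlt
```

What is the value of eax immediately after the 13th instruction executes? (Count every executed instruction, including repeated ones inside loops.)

6

edi=28
eax=22
ebx=9
esi=23
ecx=7
ecx=M[20]=-1
ecx=(-1)|22=-1
eax=22*5=110
ecx=(-1)^110=-111
esi=23%8=7
esi=M[8]=21
eax=110+1=111
eax=111%15=6
After step 13: eax = 6.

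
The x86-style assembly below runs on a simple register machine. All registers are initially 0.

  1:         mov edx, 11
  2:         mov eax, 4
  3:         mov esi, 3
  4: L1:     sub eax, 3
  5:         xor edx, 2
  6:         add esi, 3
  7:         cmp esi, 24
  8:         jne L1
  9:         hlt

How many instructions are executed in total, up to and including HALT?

mov edx, 11 → edx=11
mov eax, 4 → eax=4
mov esi, 3 → esi=3
sub eax, 3 → eax=4-3=1
xor edx, 2 → edx=11^2=9
add esi, 3 → esi=3+3=6
cmp esi, 24  (cmp 6,24)
jne L1: taken
sub eax, 3 → eax=1-3=-2
xor edx, 2 → edx=9^2=11
add esi, 3 → esi=6+3=9
cmp esi, 24  (cmp 9,24)
jne L1: taken
sub eax, 3 → eax=(-2)-3=-5
xor edx, 2 → edx=11^2=9
add esi, 3 → esi=9+3=12
cmp esi, 24  (cmp 12,24)
jne L1: taken
sub eax, 3 → eax=(-5)-3=-8
xor edx, 2 → edx=9^2=11
add esi, 3 → esi=12+3=15
cmp esi, 24  (cmp 15,24)
jne L1: taken
sub eax, 3 → eax=(-8)-3=-11
xor edx, 2 → edx=11^2=9
add esi, 3 → esi=15+3=18
cmp esi, 24  (cmp 18,24)
jne L1: taken
sub eax, 3 → eax=(-11)-3=-14
xor edx, 2 → edx=9^2=11
add esi, 3 → esi=18+3=21
cmp esi, 24  (cmp 21,24)
jne L1: taken
sub eax, 3 → eax=(-14)-3=-17
xor edx, 2 → edx=11^2=9
add esi, 3 → esi=21+3=24
cmp esi, 24  (cmp 24,24)
jne L1: not taken
halt.
Total executed instructions: 39.

39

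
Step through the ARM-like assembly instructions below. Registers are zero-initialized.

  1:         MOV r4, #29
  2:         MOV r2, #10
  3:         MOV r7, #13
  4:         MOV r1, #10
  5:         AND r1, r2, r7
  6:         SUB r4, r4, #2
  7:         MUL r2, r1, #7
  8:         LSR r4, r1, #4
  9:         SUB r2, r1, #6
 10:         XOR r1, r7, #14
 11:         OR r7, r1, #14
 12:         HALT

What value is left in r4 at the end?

after MOV r4, #29: r4=29
after MOV r2, #10: r2=10
after MOV r7, #13: r7=13
after MOV r1, #10: r1=10
after AND r1, r2, r7: r1=10&13=8
after SUB r4, r4, #2: r4=29-2=27
after MUL r2, r1, #7: r2=8*7=56
after LSR r4, r1, #4: r4=8>>4=0
after SUB r2, r1, #6: r2=8-6=2
after XOR r1, r7, #14: r1=13^14=3
after OR r7, r1, #14: r7=3|14=15
halt.

0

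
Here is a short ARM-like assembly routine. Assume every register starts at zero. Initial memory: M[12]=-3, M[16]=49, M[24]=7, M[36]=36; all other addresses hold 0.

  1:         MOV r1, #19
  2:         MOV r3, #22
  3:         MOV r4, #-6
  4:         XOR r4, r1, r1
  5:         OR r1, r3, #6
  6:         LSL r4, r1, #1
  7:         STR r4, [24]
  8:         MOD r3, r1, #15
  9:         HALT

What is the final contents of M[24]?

44

r1=19
r3=22
r4=-6
r4=19^19=0
r1=22|6=22
r4=22<<1=44
STR r4, [24] → M[24]=44
r3=22%15=7
halt.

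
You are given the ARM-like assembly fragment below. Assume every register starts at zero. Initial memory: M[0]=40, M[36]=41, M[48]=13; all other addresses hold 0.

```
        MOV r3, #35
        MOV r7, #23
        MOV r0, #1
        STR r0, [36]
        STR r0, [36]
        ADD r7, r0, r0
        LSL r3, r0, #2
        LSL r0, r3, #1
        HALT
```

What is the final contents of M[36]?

1

MOV r3, #35 → r3=35
MOV r7, #23 → r7=23
MOV r0, #1 → r0=1
STR r0, [36] → M[36]=1
STR r0, [36] → M[36]=1
ADD r7, r0, r0 → r7=1+1=2
LSL r3, r0, #2 → r3=1<<2=4
LSL r0, r3, #1 → r0=4<<1=8
halt.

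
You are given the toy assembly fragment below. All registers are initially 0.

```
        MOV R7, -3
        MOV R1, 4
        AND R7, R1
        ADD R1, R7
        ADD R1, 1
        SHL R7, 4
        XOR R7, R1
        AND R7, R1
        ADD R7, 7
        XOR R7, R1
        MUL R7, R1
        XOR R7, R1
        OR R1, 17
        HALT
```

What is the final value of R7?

232

after MOV R7, -3: R7=-3
after MOV R1, 4: R1=4
after AND R7, R1: R7=(-3)&4=4
after ADD R1, R7: R1=4+4=8
after ADD R1, 1: R1=8+1=9
after SHL R7, 4: R7=4<<4=64
after XOR R7, R1: R7=64^9=73
after AND R7, R1: R7=73&9=9
after ADD R7, 7: R7=9+7=16
after XOR R7, R1: R7=16^9=25
after MUL R7, R1: R7=25*9=225
after XOR R7, R1: R7=225^9=232
after OR R1, 17: R1=9|17=25
halt.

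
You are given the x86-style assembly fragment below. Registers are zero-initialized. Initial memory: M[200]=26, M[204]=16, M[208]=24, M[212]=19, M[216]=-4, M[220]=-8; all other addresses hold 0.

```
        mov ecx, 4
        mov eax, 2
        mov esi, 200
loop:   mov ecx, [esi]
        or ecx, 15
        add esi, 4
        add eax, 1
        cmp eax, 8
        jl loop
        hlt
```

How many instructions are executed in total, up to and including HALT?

40

ecx=4
eax=2
esi=200
ecx=M[200]=26
ecx=26|15=31
esi=200+4=204
eax=2+1=3
cmp eax, 8  (cmp 3,8)
jl loop: taken
ecx=M[204]=16
ecx=16|15=31
esi=204+4=208
eax=3+1=4
cmp eax, 8  (cmp 4,8)
jl loop: taken
ecx=M[208]=24
ecx=24|15=31
esi=208+4=212
eax=4+1=5
cmp eax, 8  (cmp 5,8)
jl loop: taken
ecx=M[212]=19
ecx=19|15=31
esi=212+4=216
eax=5+1=6
cmp eax, 8  (cmp 6,8)
jl loop: taken
ecx=M[216]=-4
ecx=(-4)|15=-1
esi=216+4=220
eax=6+1=7
cmp eax, 8  (cmp 7,8)
jl loop: taken
ecx=M[220]=-8
ecx=(-8)|15=-1
esi=220+4=224
eax=7+1=8
cmp eax, 8  (cmp 8,8)
jl loop: not taken
halt.
Total executed instructions: 40.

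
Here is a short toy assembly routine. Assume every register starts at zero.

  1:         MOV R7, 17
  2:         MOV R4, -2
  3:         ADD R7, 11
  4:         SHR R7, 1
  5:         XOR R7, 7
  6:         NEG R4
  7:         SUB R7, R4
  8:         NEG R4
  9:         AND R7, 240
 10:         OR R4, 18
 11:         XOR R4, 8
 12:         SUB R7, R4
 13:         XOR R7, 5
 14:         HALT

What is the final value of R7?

R7=17
R4=-2
R7=17+11=28
R7=28>>1=14
R7=14^7=9
R4=-(-2)=2
R7=9-2=7
R4=-(2)=-2
R7=7&240=0
R4=(-2)|18=-2
R4=(-2)^8=-10
R7=0-(-10)=10
R7=10^5=15
halt.

15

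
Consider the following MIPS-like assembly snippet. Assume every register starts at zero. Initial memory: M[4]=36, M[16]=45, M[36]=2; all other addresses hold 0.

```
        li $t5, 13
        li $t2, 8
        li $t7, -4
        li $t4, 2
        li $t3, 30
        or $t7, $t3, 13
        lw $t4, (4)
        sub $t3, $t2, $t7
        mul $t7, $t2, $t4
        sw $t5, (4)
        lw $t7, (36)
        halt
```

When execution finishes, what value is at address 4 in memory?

13

li $t5, 13 → $t5=13
li $t2, 8 → $t2=8
li $t7, -4 → $t7=-4
li $t4, 2 → $t4=2
li $t3, 30 → $t3=30
or $t7, $t3, 13 → $t7=30|13=31
lw $t4, (4) → $t4=M[4]=36
sub $t3, $t2, $t7 → $t3=8-31=-23
mul $t7, $t2, $t4 → $t7=8*36=288
sw $t5, (4) → M[4]=13
lw $t7, (36) → $t7=M[36]=2
halt.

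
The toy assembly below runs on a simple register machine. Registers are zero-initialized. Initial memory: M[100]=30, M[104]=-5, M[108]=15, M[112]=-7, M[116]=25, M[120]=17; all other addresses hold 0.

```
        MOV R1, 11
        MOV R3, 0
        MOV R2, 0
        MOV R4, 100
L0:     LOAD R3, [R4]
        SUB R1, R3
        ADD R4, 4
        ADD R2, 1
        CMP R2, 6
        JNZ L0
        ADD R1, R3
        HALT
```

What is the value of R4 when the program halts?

after MOV R1, 11: R1=11
after MOV R3, 0: R3=0
after MOV R2, 0: R2=0
after MOV R4, 100: R4=100
after LOAD R3, [R4]: R3=M[100]=30
after SUB R1, R3: R1=11-30=-19
after ADD R4, 4: R4=100+4=104
after ADD R2, 1: R2=0+1=1
CMP R2, 6  (cmp 1,6)
JNZ L0: taken
after LOAD R3, [R4]: R3=M[104]=-5
after SUB R1, R3: R1=(-19)-(-5)=-14
after ADD R4, 4: R4=104+4=108
after ADD R2, 1: R2=1+1=2
CMP R2, 6  (cmp 2,6)
JNZ L0: taken
after LOAD R3, [R4]: R3=M[108]=15
after SUB R1, R3: R1=(-14)-15=-29
after ADD R4, 4: R4=108+4=112
after ADD R2, 1: R2=2+1=3
CMP R2, 6  (cmp 3,6)
JNZ L0: taken
after LOAD R3, [R4]: R3=M[112]=-7
after SUB R1, R3: R1=(-29)-(-7)=-22
after ADD R4, 4: R4=112+4=116
after ADD R2, 1: R2=3+1=4
CMP R2, 6  (cmp 4,6)
JNZ L0: taken
after LOAD R3, [R4]: R3=M[116]=25
after SUB R1, R3: R1=(-22)-25=-47
after ADD R4, 4: R4=116+4=120
after ADD R2, 1: R2=4+1=5
CMP R2, 6  (cmp 5,6)
JNZ L0: taken
after LOAD R3, [R4]: R3=M[120]=17
after SUB R1, R3: R1=(-47)-17=-64
after ADD R4, 4: R4=120+4=124
after ADD R2, 1: R2=5+1=6
CMP R2, 6  (cmp 6,6)
JNZ L0: not taken
after ADD R1, R3: R1=(-64)+17=-47
halt.

124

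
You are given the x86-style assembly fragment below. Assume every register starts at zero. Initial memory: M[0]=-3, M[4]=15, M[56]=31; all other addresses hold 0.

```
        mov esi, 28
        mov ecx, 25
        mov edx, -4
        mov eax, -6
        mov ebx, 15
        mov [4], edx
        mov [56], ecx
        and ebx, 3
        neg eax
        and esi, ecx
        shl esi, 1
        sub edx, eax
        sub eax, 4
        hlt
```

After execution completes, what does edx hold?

esi=28
ecx=25
edx=-4
eax=-6
ebx=15
mov [4], edx → M[4]=-4
mov [56], ecx → M[56]=25
ebx=15&3=3
eax=-(-6)=6
esi=28&25=24
esi=24<<1=48
edx=(-4)-6=-10
eax=6-4=2
halt.

-10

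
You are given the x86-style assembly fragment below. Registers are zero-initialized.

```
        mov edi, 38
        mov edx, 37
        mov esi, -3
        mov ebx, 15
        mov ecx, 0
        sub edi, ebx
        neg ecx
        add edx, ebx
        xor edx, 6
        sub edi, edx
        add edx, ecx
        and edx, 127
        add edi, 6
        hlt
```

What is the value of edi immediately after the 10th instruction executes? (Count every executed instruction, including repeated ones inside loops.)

-27

mov edi, 38 → edi=38
mov edx, 37 → edx=37
mov esi, -3 → esi=-3
mov ebx, 15 → ebx=15
mov ecx, 0 → ecx=0
sub edi, ebx → edi=38-15=23
neg ecx → ecx=-(0)=0
add edx, ebx → edx=37+15=52
xor edx, 6 → edx=52^6=50
sub edi, edx → edi=23-50=-27
After step 10: edi = -27.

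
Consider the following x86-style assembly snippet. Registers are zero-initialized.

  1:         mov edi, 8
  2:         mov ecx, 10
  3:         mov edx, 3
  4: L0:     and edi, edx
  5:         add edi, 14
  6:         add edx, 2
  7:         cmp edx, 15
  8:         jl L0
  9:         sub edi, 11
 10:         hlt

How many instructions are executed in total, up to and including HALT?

edi=8
ecx=10
edx=3
edi=8&3=0
edi=0+14=14
edx=3+2=5
cmp edx, 15  (cmp 5,15)
jl L0: taken
edi=14&5=4
edi=4+14=18
edx=5+2=7
cmp edx, 15  (cmp 7,15)
jl L0: taken
edi=18&7=2
edi=2+14=16
edx=7+2=9
cmp edx, 15  (cmp 9,15)
jl L0: taken
edi=16&9=0
edi=0+14=14
edx=9+2=11
cmp edx, 15  (cmp 11,15)
jl L0: taken
edi=14&11=10
edi=10+14=24
edx=11+2=13
cmp edx, 15  (cmp 13,15)
jl L0: taken
edi=24&13=8
edi=8+14=22
edx=13+2=15
cmp edx, 15  (cmp 15,15)
jl L0: not taken
edi=22-11=11
halt.
Total executed instructions: 35.

35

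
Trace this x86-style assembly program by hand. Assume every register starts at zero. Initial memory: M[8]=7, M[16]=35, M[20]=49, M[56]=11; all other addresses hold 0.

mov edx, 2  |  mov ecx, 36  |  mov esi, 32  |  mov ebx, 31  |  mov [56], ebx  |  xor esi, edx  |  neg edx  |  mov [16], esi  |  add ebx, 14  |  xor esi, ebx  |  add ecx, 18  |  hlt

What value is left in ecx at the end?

mov edx, 2 → edx=2
mov ecx, 36 → ecx=36
mov esi, 32 → esi=32
mov ebx, 31 → ebx=31
mov [56], ebx → M[56]=31
xor esi, edx → esi=32^2=34
neg edx → edx=-(2)=-2
mov [16], esi → M[16]=34
add ebx, 14 → ebx=31+14=45
xor esi, ebx → esi=34^45=15
add ecx, 18 → ecx=36+18=54
halt.

54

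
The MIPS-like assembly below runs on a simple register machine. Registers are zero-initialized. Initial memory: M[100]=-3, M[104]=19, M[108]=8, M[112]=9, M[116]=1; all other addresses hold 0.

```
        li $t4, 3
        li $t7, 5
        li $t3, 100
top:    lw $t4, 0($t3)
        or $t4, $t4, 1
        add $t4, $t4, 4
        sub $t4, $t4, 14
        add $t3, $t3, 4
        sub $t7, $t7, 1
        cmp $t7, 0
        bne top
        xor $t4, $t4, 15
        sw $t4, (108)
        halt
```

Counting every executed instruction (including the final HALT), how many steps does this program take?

$t4=3
$t7=5
$t3=100
$t4=M[100]=-3
$t4=(-3)|1=-3
$t4=(-3)+4=1
$t4=1-14=-13
$t3=100+4=104
$t7=5-1=4
cmp $t7, 0  (cmp 4,0)
bne top: taken
$t4=M[104]=19
$t4=19|1=19
$t4=19+4=23
$t4=23-14=9
$t3=104+4=108
$t7=4-1=3
cmp $t7, 0  (cmp 3,0)
bne top: taken
$t4=M[108]=8
$t4=8|1=9
$t4=9+4=13
$t4=13-14=-1
$t3=108+4=112
$t7=3-1=2
cmp $t7, 0  (cmp 2,0)
bne top: taken
$t4=M[112]=9
$t4=9|1=9
$t4=9+4=13
$t4=13-14=-1
$t3=112+4=116
$t7=2-1=1
cmp $t7, 0  (cmp 1,0)
bne top: taken
$t4=M[116]=1
$t4=1|1=1
$t4=1+4=5
$t4=5-14=-9
$t3=116+4=120
$t7=1-1=0
cmp $t7, 0  (cmp 0,0)
bne top: not taken
$t4=(-9)^15=-8
sw $t4, (108) → M[108]=-8
halt.
Total executed instructions: 46.

46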